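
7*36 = 252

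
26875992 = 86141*312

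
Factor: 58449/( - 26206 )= - 2^( - 1 )*3^1* 13103^(-1 )*19483^1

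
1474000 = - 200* ( - 7370) 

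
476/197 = 476/197 = 2.42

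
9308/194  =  4654/97=47.98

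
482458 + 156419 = 638877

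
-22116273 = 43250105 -65366378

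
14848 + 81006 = 95854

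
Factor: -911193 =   -  3^1*303731^1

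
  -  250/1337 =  - 250/1337 = -0.19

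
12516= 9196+3320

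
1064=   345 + 719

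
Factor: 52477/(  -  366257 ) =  - 97/677 = - 97^1*677^( - 1)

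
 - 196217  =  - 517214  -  -320997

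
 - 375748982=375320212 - 751069194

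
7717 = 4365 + 3352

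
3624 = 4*906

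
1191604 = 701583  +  490021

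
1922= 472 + 1450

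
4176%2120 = 2056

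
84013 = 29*2897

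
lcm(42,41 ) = 1722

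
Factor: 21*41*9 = 7749 = 3^3*7^1*41^1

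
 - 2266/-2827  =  206/257=0.80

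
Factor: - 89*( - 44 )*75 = 293700 = 2^2*3^1 * 5^2 * 11^1 *89^1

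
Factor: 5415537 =3^1 * 17^1*106187^1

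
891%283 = 42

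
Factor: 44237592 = 2^3*3^2 * 7^2 * 12539^1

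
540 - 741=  - 201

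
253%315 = 253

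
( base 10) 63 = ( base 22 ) 2j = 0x3f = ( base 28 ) 27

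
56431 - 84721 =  - 28290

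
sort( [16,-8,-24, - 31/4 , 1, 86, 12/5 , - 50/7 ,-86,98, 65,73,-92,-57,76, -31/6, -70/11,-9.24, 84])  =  [ - 92,-86, - 57,- 24,- 9.24,-8, - 31/4, - 50/7,-70/11, - 31/6,1, 12/5,16, 65,73,76,84, 86,98]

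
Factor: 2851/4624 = 2^( - 4)*17^(-2) * 2851^1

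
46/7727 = 46/7727 = 0.01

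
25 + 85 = 110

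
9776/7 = 9776/7 = 1396.57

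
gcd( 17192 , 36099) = 7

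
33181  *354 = 11746074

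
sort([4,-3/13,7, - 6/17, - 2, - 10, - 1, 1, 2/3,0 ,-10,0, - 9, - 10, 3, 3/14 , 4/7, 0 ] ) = [ - 10, - 10,- 10, - 9, - 2, - 1 , - 6/17, - 3/13,0 , 0,0 , 3/14 , 4/7,2/3 , 1, 3,4, 7 ] 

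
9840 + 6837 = 16677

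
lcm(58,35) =2030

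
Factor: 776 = 2^3 *97^1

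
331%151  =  29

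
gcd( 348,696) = 348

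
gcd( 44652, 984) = 12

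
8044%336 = 316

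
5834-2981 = 2853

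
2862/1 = 2862 = 2862.00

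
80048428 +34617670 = 114666098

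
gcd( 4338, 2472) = 6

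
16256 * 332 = 5396992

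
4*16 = 64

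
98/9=98/9  =  10.89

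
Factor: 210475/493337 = 5^2*13^( - 1 )*137^( - 1)*277^( - 1) * 8419^1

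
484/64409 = 484/64409 = 0.01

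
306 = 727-421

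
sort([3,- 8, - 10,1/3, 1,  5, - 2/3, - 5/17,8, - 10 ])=[ - 10, - 10 , - 8, - 2/3, - 5/17, 1/3,1,3,5,8]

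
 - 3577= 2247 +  - 5824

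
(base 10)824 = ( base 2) 1100111000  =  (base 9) 1115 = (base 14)42C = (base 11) 68a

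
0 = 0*193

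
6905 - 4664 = 2241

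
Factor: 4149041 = 13^1  *179^1*1783^1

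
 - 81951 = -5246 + -76705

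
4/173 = 4/173 = 0.02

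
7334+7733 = 15067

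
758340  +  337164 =1095504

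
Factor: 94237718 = 2^1*4759^1 *9901^1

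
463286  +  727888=1191174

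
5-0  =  5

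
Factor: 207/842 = 2^( -1)*3^2*23^1*421^( - 1)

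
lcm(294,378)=2646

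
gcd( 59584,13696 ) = 64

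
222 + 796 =1018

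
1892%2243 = 1892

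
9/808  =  9/808 =0.01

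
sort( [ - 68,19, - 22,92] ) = [ - 68, - 22,19,92]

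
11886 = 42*283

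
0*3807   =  0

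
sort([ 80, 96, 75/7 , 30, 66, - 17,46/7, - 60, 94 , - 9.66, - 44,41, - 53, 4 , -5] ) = [ - 60 , - 53,-44,  -  17, - 9.66,  -  5, 4,46/7,  75/7 , 30, 41, 66,80, 94,96 ] 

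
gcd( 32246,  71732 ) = 2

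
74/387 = 74/387 = 0.19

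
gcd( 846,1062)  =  18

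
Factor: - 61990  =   - 2^1*5^1 * 6199^1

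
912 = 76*12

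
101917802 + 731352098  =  833269900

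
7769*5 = 38845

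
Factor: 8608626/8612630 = 331101/331255 = 3^3*5^(-1)*97^( - 1)*683^( - 1)*12263^1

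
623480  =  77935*8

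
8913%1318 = 1005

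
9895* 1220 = 12071900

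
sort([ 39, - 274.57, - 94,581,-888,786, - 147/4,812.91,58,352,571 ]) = [ - 888, - 274.57, - 94, - 147/4, 39,58,  352, 571,581,786,812.91] 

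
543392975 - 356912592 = 186480383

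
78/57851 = 78/57851 = 0.00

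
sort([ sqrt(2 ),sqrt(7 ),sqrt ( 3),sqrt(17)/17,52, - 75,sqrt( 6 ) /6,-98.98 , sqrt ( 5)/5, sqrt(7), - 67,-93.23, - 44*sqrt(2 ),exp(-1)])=[ - 98.98,-93.23,  -  75, - 67, - 44*sqrt(2 ), sqrt(17)/17, exp( - 1),sqrt(6 ) /6, sqrt(5) /5,sqrt( 2),sqrt( 3),sqrt(7), sqrt( 7 ),52] 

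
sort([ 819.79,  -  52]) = [ - 52,819.79]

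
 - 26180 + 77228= 51048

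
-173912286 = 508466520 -682378806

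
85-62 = 23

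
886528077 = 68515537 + 818012540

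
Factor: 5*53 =5^1*53^1  =  265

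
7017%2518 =1981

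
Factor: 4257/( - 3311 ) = - 3^2* 7^(  -  1) = -9/7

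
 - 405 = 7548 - 7953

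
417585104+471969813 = 889554917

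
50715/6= 8452 + 1/2 = 8452.50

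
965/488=1 + 477/488 = 1.98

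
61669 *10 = 616690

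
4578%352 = 2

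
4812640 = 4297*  1120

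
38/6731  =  38/6731 = 0.01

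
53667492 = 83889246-30221754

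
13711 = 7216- - 6495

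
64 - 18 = 46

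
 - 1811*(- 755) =1367305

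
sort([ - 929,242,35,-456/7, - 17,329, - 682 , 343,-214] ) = [  -  929, - 682, - 214, - 456/7, - 17, 35,  242,329,343 ]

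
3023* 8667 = 26200341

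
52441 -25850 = 26591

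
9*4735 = 42615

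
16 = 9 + 7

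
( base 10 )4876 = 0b1001100001100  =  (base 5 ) 124001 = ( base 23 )950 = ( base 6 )34324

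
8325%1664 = 5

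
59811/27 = 19937/9 = 2215.22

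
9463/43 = 9463/43=220.07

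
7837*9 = 70533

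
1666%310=116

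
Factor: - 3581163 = -3^2*397907^1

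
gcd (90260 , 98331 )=1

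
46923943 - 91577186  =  - 44653243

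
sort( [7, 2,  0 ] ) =[ 0,2, 7 ]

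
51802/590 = 439/5 = 87.80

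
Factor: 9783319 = 7^1*13^1*107509^1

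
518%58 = 54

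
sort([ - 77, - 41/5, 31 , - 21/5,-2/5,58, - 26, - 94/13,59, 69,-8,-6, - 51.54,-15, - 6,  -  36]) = [ - 77,-51.54, - 36, - 26, - 15, - 41/5, - 8, - 94/13, - 6, - 6,-21/5, - 2/5, 31, 58, 59,  69]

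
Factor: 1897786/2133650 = 948893/1066825 = 5^ ( - 2) * 11^1* 139^( - 1)*307^( - 1)*86263^1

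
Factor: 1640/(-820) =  - 2^1 = -2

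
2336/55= 42 + 26/55 = 42.47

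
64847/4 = 64847/4 = 16211.75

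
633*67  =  42411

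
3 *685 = 2055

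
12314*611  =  7523854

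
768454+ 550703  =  1319157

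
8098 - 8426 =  - 328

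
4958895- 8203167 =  - 3244272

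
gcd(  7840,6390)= 10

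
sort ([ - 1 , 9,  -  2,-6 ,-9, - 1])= [ - 9,-6, - 2, - 1, - 1, 9] 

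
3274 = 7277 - 4003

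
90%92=90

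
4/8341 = 4/8341 = 0.00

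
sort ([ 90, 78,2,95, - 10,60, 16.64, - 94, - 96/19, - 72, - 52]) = [ - 94, - 72, - 52, - 10, - 96/19,2, 16.64, 60, 78,90, 95 ] 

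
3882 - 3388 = 494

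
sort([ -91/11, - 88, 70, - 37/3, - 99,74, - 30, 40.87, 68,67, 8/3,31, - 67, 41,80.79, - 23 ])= [ - 99, - 88, - 67, - 30, - 23, - 37/3, - 91/11, 8/3, 31,40.87,  41, 67, 68, 70, 74,80.79] 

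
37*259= 9583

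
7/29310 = 7/29310 = 0.00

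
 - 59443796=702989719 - 762433515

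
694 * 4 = 2776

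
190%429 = 190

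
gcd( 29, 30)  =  1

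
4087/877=4 + 579/877 = 4.66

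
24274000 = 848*28625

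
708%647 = 61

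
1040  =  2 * 520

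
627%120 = 27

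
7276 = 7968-692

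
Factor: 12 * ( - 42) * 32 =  - 16128 = - 2^8 * 3^2*7^1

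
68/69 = 68/69 = 0.99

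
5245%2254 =737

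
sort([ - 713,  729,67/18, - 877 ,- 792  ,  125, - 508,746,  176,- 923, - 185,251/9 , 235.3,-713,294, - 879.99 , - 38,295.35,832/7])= [  -  923, - 879.99,  -  877 , - 792, - 713,-713, -508, - 185, - 38,67/18,251/9, 832/7, 125,176, 235.3,294,295.35,729,746] 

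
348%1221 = 348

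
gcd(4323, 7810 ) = 11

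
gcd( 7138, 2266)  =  2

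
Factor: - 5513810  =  -2^1*5^1*551381^1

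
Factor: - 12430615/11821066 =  - 2^(-1 )*5^1*2486123^1 * 5910533^( - 1 ) 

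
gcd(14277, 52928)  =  1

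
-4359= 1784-6143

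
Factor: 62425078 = 2^1 * 43^1*193^1*3761^1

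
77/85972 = 77/85972 =0.00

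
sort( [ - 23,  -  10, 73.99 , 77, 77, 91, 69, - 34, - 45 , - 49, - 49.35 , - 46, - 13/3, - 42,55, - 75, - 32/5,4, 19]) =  [ - 75, -49.35 ,  -  49, - 46,  -  45, - 42, - 34,-23  , - 10, - 32/5, - 13/3 , 4, 19,55, 69,73.99 , 77, 77, 91]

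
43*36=1548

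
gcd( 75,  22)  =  1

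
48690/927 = 5410/103 = 52.52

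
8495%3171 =2153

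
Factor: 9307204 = 2^2*409^1*5689^1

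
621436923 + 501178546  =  1122615469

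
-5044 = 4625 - 9669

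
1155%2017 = 1155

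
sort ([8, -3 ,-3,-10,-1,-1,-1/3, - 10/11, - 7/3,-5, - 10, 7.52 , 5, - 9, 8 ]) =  [ - 10,-10, - 9,-5, - 3,-3 ,-7/3,-1, - 1,- 10/11,  -  1/3, 5, 7.52,8, 8 ] 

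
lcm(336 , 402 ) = 22512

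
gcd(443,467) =1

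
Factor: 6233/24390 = 23/90=2^(-1 )*3^( - 2)*5^( - 1)*23^1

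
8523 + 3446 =11969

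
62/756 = 31/378 = 0.08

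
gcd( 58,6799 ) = 1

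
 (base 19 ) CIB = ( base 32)4id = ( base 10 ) 4685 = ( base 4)1021031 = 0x124d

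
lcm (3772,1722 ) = 79212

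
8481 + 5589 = 14070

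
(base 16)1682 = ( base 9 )7812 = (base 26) 8DG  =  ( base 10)5762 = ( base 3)21220102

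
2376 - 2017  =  359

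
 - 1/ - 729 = 1/729 = 0.00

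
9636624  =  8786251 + 850373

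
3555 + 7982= 11537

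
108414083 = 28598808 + 79815275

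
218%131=87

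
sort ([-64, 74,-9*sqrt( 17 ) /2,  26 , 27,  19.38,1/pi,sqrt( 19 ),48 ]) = [-64,- 9*sqrt( 17) /2, 1/pi,sqrt ( 19), 19.38,  26 , 27, 48, 74 ] 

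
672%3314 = 672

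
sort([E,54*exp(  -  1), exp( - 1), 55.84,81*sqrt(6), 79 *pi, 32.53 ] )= [exp( - 1) , E, 54*exp (- 1),32.53, 55.84, 81* sqrt(6), 79*pi] 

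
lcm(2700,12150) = 24300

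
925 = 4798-3873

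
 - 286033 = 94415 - 380448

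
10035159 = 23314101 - 13278942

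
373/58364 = 373/58364 = 0.01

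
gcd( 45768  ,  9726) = 6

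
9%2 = 1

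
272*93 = 25296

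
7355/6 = 7355/6 = 1225.83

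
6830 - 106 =6724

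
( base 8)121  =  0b1010001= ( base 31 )2j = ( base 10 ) 81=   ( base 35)2b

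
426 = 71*6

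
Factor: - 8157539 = -13^1*587^1*1069^1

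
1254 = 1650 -396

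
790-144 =646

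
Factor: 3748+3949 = 7697 = 43^1*179^1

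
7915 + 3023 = 10938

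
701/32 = 21 + 29/32 = 21.91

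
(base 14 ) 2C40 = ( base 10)7896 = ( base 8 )17330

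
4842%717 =540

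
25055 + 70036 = 95091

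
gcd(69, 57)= 3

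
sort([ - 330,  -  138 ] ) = [ - 330,-138]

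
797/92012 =797/92012= 0.01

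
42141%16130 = 9881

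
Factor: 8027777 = 223^1*35999^1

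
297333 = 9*33037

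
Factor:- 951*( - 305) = 290055   =  3^1*5^1*61^1*317^1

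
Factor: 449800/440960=2^(- 4)*5^1 * 53^( -1)*173^1 = 865/848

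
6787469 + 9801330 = 16588799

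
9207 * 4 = 36828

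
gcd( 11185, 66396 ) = 1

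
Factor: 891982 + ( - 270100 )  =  2^1 * 3^2*34549^1 = 621882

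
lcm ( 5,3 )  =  15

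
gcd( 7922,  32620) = 466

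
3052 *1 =3052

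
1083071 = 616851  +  466220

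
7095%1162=123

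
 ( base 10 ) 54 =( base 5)204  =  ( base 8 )66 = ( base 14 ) 3c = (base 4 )312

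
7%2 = 1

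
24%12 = 0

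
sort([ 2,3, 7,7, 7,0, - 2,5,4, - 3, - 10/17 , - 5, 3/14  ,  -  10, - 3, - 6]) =[ - 10, -6,- 5, - 3, - 3, - 2, - 10/17 , 0, 3/14,2,3, 4 , 5 , 7, 7,  7]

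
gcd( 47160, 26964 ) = 36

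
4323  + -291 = 4032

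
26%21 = 5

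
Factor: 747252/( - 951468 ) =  - 62271/79289=- 3^2*7^( - 1) * 11^1*17^1* 37^1*  47^ (-1)*241^(- 1)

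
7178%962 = 444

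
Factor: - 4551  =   - 3^1*37^1*41^1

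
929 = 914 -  -15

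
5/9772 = 5/9772= 0.00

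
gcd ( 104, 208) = 104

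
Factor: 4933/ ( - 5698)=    - 2^( - 1) * 7^( - 1)*11^( - 1) * 37^( - 1 )*4933^1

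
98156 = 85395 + 12761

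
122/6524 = 61/3262  =  0.02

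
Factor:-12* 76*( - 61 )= 2^4*3^1 * 19^1*61^1= 55632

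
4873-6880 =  - 2007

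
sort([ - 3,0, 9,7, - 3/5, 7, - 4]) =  [ - 4, -3,-3/5,0 , 7,7,9] 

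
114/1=114 = 114.00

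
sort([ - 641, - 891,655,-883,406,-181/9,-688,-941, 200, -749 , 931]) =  [- 941, - 891, - 883, - 749 ,-688, - 641,-181/9,200,406, 655, 931]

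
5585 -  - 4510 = 10095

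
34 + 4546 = 4580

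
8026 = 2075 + 5951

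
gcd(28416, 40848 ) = 1776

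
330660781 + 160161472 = 490822253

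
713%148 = 121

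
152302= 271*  562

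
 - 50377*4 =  - 201508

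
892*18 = 16056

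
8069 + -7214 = 855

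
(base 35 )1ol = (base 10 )2086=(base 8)4046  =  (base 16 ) 826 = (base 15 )941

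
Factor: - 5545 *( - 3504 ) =19429680  =  2^4*3^1*5^1*73^1*1109^1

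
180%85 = 10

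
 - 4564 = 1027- 5591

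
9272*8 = 74176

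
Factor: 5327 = 7^1 * 761^1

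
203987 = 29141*7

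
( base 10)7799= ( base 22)G2B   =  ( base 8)17167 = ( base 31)83i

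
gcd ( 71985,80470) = 5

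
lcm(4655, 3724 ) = 18620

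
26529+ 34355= 60884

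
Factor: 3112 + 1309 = 4421^1 = 4421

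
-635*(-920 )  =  584200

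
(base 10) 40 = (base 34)16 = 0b101000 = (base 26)1e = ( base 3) 1111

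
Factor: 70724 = 2^2*17681^1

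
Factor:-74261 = - 11^1*43^1*157^1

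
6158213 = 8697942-2539729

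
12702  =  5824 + 6878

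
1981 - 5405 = -3424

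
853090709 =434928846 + 418161863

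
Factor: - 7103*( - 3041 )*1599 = 3^1*13^1 * 41^1*3041^1*7103^1 =34538756577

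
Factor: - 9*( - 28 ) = 2^2*3^2*7^1 = 252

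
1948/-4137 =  -1 + 2189/4137 = - 0.47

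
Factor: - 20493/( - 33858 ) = 23/38=2^( - 1)*19^( - 1)*23^1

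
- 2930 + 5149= 2219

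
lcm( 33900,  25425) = 101700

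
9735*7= 68145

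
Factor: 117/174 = 2^ (-1)*3^1*13^1*29^ (-1 ) =39/58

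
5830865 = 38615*151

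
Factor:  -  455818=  - 2^1*11^1 * 20719^1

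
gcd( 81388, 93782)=2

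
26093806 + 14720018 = 40813824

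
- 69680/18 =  - 3872 + 8/9 = -  3871.11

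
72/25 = 2 + 22/25 = 2.88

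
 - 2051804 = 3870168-5921972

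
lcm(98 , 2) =98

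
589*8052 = 4742628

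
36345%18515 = 17830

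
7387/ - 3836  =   - 7387/3836 =- 1.93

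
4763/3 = 1587  +  2/3 = 1587.67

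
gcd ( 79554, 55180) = 2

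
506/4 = 253/2 = 126.50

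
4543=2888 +1655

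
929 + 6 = 935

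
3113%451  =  407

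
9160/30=305 + 1/3 = 305.33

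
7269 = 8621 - 1352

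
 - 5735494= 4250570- 9986064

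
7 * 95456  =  668192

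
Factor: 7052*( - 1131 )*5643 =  - 45007507116 = - 2^2*3^4  *11^1*13^1*19^1*29^1*41^1*43^1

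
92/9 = 92/9 = 10.22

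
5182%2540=102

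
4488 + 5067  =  9555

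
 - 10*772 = - 7720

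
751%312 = 127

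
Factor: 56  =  2^3*7^1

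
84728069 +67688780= 152416849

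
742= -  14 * (-53 ) 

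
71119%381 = 253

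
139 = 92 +47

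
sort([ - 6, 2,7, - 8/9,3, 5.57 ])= [ - 6, -8/9, 2 , 3, 5.57 , 7] 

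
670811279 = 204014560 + 466796719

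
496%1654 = 496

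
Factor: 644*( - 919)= - 2^2 * 7^1 *23^1*919^1 = -  591836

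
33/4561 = 33/4561  =  0.01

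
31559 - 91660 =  - 60101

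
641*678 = 434598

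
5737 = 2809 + 2928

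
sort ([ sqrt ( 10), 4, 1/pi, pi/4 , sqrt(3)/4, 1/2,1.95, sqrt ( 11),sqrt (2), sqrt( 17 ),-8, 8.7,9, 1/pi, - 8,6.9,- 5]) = [ - 8 , - 8 ,-5, 1/pi, 1/pi,sqrt( 3 ) /4, 1/2, pi/4,sqrt ( 2 ), 1.95, sqrt(10),sqrt( 11),4,sqrt (17) , 6.9, 8.7,  9]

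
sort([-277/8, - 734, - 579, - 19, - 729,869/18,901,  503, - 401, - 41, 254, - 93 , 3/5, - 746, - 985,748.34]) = [-985, -746, - 734, - 729, - 579,-401 , - 93, - 41,-277/8,-19 , 3/5,869/18,254,503 , 748.34,901 ]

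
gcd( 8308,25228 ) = 4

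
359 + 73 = 432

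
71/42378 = 71/42378 = 0.00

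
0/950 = 0 = 0.00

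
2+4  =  6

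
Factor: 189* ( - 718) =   -  2^1*3^3*7^1*359^1 = - 135702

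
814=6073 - 5259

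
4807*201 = 966207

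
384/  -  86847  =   - 128/28949 = - 0.00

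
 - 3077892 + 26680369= 23602477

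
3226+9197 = 12423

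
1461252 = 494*2958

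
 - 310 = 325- 635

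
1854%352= 94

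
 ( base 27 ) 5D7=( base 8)7643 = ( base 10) 4003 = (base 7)14446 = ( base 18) C67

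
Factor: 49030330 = 2^1*5^1*467^1*10499^1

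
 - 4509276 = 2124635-6633911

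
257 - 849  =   -592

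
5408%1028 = 268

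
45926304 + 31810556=77736860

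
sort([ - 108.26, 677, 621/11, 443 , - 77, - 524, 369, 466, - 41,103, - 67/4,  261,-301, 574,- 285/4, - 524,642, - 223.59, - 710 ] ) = [ - 710,  -  524, - 524, - 301, - 223.59, - 108.26, - 77 , - 285/4,-41, - 67/4, 621/11,  103 , 261, 369,443, 466, 574, 642, 677]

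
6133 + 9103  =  15236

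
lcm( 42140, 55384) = 1938440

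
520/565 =104/113 = 0.92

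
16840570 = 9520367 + 7320203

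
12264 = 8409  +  3855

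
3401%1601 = 199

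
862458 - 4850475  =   - 3988017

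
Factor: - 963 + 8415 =2^2 * 3^4 *23^1= 7452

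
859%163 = 44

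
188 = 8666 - 8478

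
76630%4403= 1779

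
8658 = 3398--5260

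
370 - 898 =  - 528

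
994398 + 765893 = 1760291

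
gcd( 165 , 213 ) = 3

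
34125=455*75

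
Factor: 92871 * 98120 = 2^3*3^2*5^1*11^1*17^1 * 223^1 *607^1 = 9112502520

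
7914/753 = 2638/251 = 10.51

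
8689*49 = 425761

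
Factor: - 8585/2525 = -5^( - 1)*17^1 =-17/5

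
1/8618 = 1/8618 = 0.00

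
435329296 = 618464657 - 183135361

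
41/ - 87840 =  - 1+87799/87840 = - 0.00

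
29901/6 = 9967/2 = 4983.50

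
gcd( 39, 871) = 13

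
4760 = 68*70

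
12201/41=297 +24/41 = 297.59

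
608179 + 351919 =960098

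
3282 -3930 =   -  648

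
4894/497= 9 + 421/497 = 9.85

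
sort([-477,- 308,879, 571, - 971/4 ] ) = [ - 477 ,-308,-971/4,  571 , 879 ] 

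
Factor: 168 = 2^3*3^1 *7^1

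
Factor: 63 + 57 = 120 = 2^3*3^1* 5^1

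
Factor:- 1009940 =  - 2^2*5^1*50497^1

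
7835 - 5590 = 2245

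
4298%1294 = 416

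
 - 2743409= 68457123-71200532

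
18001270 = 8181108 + 9820162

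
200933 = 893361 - 692428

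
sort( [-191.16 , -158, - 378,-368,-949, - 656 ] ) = [  -  949,-656,-378, - 368,-191.16, - 158] 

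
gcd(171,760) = 19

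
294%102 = 90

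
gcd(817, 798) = 19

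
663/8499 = 221/2833  =  0.08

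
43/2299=43/2299 = 0.02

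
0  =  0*271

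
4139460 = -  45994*( - 90)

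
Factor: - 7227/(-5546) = 2^( - 1 ) * 3^2 * 11^1*47^( - 1 ) * 59^( - 1 )*73^1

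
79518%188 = 182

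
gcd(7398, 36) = 18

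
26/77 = 26/77 = 0.34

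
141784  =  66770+75014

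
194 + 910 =1104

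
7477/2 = 7477/2 = 3738.50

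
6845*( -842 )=  -  5763490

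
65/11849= 65/11849 = 0.01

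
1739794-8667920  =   - 6928126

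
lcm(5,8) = 40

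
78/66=1 + 2/11= 1.18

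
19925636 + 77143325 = 97068961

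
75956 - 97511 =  - 21555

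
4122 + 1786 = 5908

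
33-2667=  -  2634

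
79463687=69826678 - -9637009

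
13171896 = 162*81308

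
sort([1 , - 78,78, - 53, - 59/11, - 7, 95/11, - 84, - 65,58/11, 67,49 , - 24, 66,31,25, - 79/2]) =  [ - 84, - 78,-65, - 53, - 79/2, - 24, - 7, - 59/11,1,58/11,95/11,25,31,49,66, 67, 78 ]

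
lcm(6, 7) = 42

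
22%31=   22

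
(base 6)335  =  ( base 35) 3q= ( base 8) 203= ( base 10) 131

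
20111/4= 20111/4 = 5027.75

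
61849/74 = 61849/74 =835.80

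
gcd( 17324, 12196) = 4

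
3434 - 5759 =-2325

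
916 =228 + 688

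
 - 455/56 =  - 65/8 = - 8.12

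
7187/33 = 7187/33 = 217.79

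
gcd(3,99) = 3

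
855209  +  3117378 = 3972587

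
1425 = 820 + 605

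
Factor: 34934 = 2^1*17467^1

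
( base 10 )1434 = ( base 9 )1863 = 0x59a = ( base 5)21214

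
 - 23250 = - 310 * 75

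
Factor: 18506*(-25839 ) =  - 2^1*3^4*11^1*19^1*29^1  *487^1 = - 478176534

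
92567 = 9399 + 83168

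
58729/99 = 5339/9 = 593.22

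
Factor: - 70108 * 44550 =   -  2^3*3^4 * 5^2*11^1*17^1*1031^1 = -  3123311400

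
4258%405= 208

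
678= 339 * 2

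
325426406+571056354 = 896482760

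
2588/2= 1294 = 1294.00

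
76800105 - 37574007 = 39226098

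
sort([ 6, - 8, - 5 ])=[ - 8,- 5,6 ] 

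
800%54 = 44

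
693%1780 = 693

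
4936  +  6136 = 11072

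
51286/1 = 51286 = 51286.00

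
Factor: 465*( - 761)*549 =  - 3^3*5^1*31^1*61^1 * 761^1=-194271885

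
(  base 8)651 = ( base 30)e5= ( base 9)522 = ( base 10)425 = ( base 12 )2B5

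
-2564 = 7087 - 9651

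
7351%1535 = 1211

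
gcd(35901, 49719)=3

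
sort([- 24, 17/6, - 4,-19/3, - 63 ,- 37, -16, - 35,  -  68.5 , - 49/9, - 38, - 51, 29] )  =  [ - 68.5, - 63, - 51, - 38, - 37, - 35, - 24, - 16, - 19/3 ,- 49/9, - 4,17/6, 29 ]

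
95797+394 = 96191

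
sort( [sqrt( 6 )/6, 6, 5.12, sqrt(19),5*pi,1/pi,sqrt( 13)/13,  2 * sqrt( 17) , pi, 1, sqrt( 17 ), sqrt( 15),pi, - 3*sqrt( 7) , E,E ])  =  [ -3*sqrt( 7),  sqrt ( 13)/13,1/pi,sqrt (6)/6,1, E, E, pi,pi,sqrt( 15) , sqrt(17), sqrt( 19),  5.12, 6, 2 * sqrt( 17),  5  *  pi ]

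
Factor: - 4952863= -19^1*260677^1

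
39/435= 13/145 =0.09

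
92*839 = 77188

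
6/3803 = 6/3803  =  0.00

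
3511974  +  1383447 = 4895421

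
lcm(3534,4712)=14136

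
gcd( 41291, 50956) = 1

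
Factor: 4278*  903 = 3863034 = 2^1*3^2*7^1* 23^1*31^1*43^1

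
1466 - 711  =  755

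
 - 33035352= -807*40936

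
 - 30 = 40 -70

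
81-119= - 38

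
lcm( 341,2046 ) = 2046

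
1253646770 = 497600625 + 756046145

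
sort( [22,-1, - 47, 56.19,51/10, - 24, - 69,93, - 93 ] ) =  [  -  93, - 69, - 47,  -  24, - 1,  51/10, 22, 56.19,  93 ] 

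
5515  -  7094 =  - 1579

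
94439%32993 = 28453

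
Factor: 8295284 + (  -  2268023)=3^1*71^1*28297^1 = 6027261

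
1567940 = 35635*44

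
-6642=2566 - 9208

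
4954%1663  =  1628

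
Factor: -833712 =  - 2^4*3^1*11^1 * 1579^1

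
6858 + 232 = 7090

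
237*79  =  18723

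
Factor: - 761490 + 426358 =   -  335132 = - 2^2*7^1*11969^1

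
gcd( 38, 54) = 2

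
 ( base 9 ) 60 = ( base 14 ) 3C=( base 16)36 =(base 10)54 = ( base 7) 105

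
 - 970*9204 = - 8927880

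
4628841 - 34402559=  -  29773718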